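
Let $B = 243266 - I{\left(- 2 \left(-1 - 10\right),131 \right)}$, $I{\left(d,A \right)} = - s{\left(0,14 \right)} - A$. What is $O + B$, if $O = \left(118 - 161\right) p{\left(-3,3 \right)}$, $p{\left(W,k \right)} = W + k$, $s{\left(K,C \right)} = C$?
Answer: $243411$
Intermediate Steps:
$I{\left(d,A \right)} = -14 - A$ ($I{\left(d,A \right)} = \left(-1\right) 14 - A = -14 - A$)
$B = 243411$ ($B = 243266 - \left(-14 - 131\right) = 243266 - -145 = 243266 + 145 = 243411$)
$O = 0$ ($O = \left(118 - 161\right) \left(-3 + 3\right) = \left(-43\right) 0 = 0$)
$O + B = 0 + 243411 = 243411$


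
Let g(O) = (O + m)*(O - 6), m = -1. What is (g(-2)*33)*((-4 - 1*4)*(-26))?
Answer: 164736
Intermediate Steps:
g(O) = (-1 + O)*(-6 + O) (g(O) = (O - 1)*(O - 6) = (-1 + O)*(-6 + O))
(g(-2)*33)*((-4 - 1*4)*(-26)) = ((6 + (-2)**2 - 7*(-2))*33)*((-4 - 1*4)*(-26)) = ((6 + 4 + 14)*33)*((-4 - 4)*(-26)) = (24*33)*(-8*(-26)) = 792*208 = 164736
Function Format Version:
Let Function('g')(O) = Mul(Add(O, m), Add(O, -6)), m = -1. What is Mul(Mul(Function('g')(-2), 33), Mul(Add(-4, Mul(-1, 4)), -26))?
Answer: 164736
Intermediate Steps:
Function('g')(O) = Mul(Add(-1, O), Add(-6, O)) (Function('g')(O) = Mul(Add(O, -1), Add(O, -6)) = Mul(Add(-1, O), Add(-6, O)))
Mul(Mul(Function('g')(-2), 33), Mul(Add(-4, Mul(-1, 4)), -26)) = Mul(Mul(Add(6, Pow(-2, 2), Mul(-7, -2)), 33), Mul(Add(-4, Mul(-1, 4)), -26)) = Mul(Mul(Add(6, 4, 14), 33), Mul(Add(-4, -4), -26)) = Mul(Mul(24, 33), Mul(-8, -26)) = Mul(792, 208) = 164736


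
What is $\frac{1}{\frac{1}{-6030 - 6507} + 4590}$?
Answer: $\frac{12537}{57544829} \approx 0.00021786$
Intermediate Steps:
$\frac{1}{\frac{1}{-6030 - 6507} + 4590} = \frac{1}{\frac{1}{-12537} + 4590} = \frac{1}{- \frac{1}{12537} + 4590} = \frac{1}{\frac{57544829}{12537}} = \frac{12537}{57544829}$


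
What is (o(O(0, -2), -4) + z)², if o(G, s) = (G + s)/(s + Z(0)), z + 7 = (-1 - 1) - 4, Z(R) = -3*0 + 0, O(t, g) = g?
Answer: 529/4 ≈ 132.25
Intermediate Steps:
Z(R) = 0 (Z(R) = 0 + 0 = 0)
z = -13 (z = -7 + ((-1 - 1) - 4) = -7 + (-2 - 4) = -7 - 6 = -13)
o(G, s) = (G + s)/s (o(G, s) = (G + s)/(s + 0) = (G + s)/s)
(o(O(0, -2), -4) + z)² = ((-2 - 4)/(-4) - 13)² = (-¼*(-6) - 13)² = (3/2 - 13)² = (-23/2)² = 529/4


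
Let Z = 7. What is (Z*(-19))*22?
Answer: -2926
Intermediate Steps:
(Z*(-19))*22 = (7*(-19))*22 = -133*22 = -2926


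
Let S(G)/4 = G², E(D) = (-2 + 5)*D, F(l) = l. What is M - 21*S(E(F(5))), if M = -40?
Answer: -18940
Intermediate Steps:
E(D) = 3*D
S(G) = 4*G²
M - 21*S(E(F(5))) = -40 - 84*(3*5)² = -40 - 84*15² = -40 - 84*225 = -40 - 21*900 = -40 - 18900 = -18940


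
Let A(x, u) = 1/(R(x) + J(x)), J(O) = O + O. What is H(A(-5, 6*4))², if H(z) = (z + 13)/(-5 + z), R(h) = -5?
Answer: 9409/1444 ≈ 6.5159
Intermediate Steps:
J(O) = 2*O
A(x, u) = 1/(-5 + 2*x)
H(z) = (13 + z)/(-5 + z)
H(A(-5, 6*4))² = ((13 + 1/(-5 + 2*(-5)))/(-5 + 1/(-5 + 2*(-5))))² = ((13 + 1/(-5 - 10))/(-5 + 1/(-5 - 10)))² = ((13 + 1/(-15))/(-5 + 1/(-15)))² = ((13 - 1/15)/(-5 - 1/15))² = ((194/15)/(-76/15))² = (-15/76*194/15)² = (-97/38)² = 9409/1444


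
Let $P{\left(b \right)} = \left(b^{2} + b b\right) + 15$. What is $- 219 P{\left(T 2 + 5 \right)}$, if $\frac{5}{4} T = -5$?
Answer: $-7227$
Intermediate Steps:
$T = -4$ ($T = \frac{4}{5} \left(-5\right) = -4$)
$P{\left(b \right)} = 15 + 2 b^{2}$ ($P{\left(b \right)} = \left(b^{2} + b^{2}\right) + 15 = 2 b^{2} + 15 = 15 + 2 b^{2}$)
$- 219 P{\left(T 2 + 5 \right)} = - 219 \left(15 + 2 \left(\left(-4\right) 2 + 5\right)^{2}\right) = - 219 \left(15 + 2 \left(-8 + 5\right)^{2}\right) = - 219 \left(15 + 2 \left(-3\right)^{2}\right) = - 219 \left(15 + 2 \cdot 9\right) = - 219 \left(15 + 18\right) = \left(-219\right) 33 = -7227$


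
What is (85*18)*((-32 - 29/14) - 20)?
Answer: -579105/7 ≈ -82729.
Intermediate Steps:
(85*18)*((-32 - 29/14) - 20) = 1530*((-32 - 29*1/14) - 20) = 1530*((-32 - 29/14) - 20) = 1530*(-477/14 - 20) = 1530*(-757/14) = -579105/7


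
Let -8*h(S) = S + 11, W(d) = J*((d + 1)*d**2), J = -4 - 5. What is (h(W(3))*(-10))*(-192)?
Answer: 75120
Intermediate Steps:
J = -9
W(d) = -9*d**2*(1 + d) (W(d) = -9*(d + 1)*d**2 = -9*(1 + d)*d**2 = -9*d**2*(1 + d))
h(S) = -11/8 - S/8 (h(S) = -(S + 11)/8 = -(11 + S)/8 = -11/8 - S/8)
(h(W(3))*(-10))*(-192) = ((-11/8 - 9*3**2*(-1 - 1*3)/8)*(-10))*(-192) = ((-11/8 - 9*9*(-1 - 3)/8)*(-10))*(-192) = ((-11/8 - 9*9*(-4)/8)*(-10))*(-192) = ((-11/8 - 1/8*(-324))*(-10))*(-192) = ((-11/8 + 81/2)*(-10))*(-192) = ((313/8)*(-10))*(-192) = -1565/4*(-192) = 75120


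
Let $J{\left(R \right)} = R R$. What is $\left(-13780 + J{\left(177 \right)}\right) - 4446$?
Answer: $13103$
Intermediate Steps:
$J{\left(R \right)} = R^{2}$
$\left(-13780 + J{\left(177 \right)}\right) - 4446 = \left(-13780 + 177^{2}\right) - 4446 = \left(-13780 + 31329\right) - 4446 = 17549 - 4446 = 13103$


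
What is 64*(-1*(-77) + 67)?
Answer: 9216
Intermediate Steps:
64*(-1*(-77) + 67) = 64*(77 + 67) = 64*144 = 9216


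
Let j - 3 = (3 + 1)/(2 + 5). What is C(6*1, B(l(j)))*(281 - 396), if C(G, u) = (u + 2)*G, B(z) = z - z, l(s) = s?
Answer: -1380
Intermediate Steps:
j = 25/7 (j = 3 + (3 + 1)/(2 + 5) = 3 + 4/7 = 25/7 ≈ 3.5714)
B(z) = 0
C(G, u) = G*(2 + u) (C(G, u) = (2 + u)*G = G*(2 + u))
C(6*1, B(l(j)))*(281 - 396) = ((6*1)*(2 + 0))*(281 - 396) = (6*2)*(-115) = 12*(-115) = -1380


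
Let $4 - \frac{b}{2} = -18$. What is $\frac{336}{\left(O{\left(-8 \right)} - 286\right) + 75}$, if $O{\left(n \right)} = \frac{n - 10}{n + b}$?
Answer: $- \frac{224}{141} \approx -1.5887$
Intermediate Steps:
$b = 44$ ($b = 8 - -36 = 8 + 36 = 44$)
$O{\left(n \right)} = \frac{-10 + n}{44 + n}$ ($O{\left(n \right)} = \frac{n - 10}{n + 44} = \frac{-10 + n}{44 + n}$)
$\frac{336}{\left(O{\left(-8 \right)} - 286\right) + 75} = \frac{336}{\left(\frac{-10 - 8}{44 - 8} - 286\right) + 75} = \frac{336}{\left(\frac{1}{36} \left(-18\right) - 286\right) + 75} = \frac{336}{\left(- \frac{1}{2} - 286\right) + 75} = \frac{336}{- \frac{573}{2} + 75} = \frac{336}{- \frac{423}{2}} = 336 \left(- \frac{2}{423}\right) = - \frac{224}{141}$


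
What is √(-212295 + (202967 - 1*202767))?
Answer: 13*I*√1255 ≈ 460.54*I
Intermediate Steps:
√(-212295 + (202967 - 1*202767)) = √(-212295 + (202967 - 202767)) = √(-212295 + 200) = √(-212095) = 13*I*√1255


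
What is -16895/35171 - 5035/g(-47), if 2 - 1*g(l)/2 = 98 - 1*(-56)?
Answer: 9049995/562736 ≈ 16.082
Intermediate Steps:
g(l) = -304 (g(l) = 4 - 2*(98 - 1*(-56)) = 4 - 2*(98 + 56) = 4 - 2*154 = 4 - 308 = -304)
-16895/35171 - 5035/g(-47) = -16895/35171 - 5035/(-304) = -16895*1/35171 - 5035*(-1/304) = -16895/35171 + 265/16 = 9049995/562736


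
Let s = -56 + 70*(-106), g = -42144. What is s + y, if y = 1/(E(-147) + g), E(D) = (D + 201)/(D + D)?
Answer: -15438425989/2065065 ≈ -7476.0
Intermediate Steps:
E(D) = (201 + D)/(2*D) (E(D) = (201 + D)/((2*D)) = (201 + D)*(1/(2*D)) = (201 + D)/(2*D))
s = -7476 (s = -56 - 7420 = -7476)
y = -49/2065065 (y = 1/((1/2)*(201 - 147)/(-147) - 42144) = 1/((1/2)*(-1/147)*54 - 42144) = 1/(-9/49 - 42144) = 1/(-2065065/49) = -49/2065065 ≈ -2.3728e-5)
s + y = -7476 - 49/2065065 = -15438425989/2065065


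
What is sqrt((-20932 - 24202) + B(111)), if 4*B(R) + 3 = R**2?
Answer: I*sqrt(168218)/2 ≈ 205.07*I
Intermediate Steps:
B(R) = -3/4 + R**2/4
sqrt((-20932 - 24202) + B(111)) = sqrt((-20932 - 24202) + (-3/4 + (1/4)*111**2)) = sqrt(-45134 + (-3/4 + (1/4)*12321)) = sqrt(-45134 + (-3/4 + 12321/4)) = sqrt(-45134 + 6159/2) = sqrt(-84109/2) = I*sqrt(168218)/2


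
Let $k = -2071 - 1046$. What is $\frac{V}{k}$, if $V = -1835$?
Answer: $\frac{1835}{3117} \approx 0.58871$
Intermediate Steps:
$k = -3117$ ($k = -2071 - 1046 = -3117$)
$\frac{V}{k} = - \frac{1835}{-3117} = \left(-1835\right) \left(- \frac{1}{3117}\right) = \frac{1835}{3117}$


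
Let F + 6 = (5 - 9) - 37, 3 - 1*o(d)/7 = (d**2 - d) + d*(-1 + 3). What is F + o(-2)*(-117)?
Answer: -866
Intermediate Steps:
o(d) = 21 - 7*d - 7*d**2 (o(d) = 21 - 7*((d**2 - d) + d*(-1 + 3)) = 21 - 7*((d**2 - d) + d*2) = 21 - 7*((d**2 - d) + 2*d) = 21 - 7*(d + d**2) = 21 + (-7*d - 7*d**2) = 21 - 7*d - 7*d**2)
F = -47 (F = -6 + ((5 - 9) - 37) = -6 + (-4 - 37) = -6 - 41 = -47)
F + o(-2)*(-117) = -47 + (21 - 7*(-2) - 7*(-2)**2)*(-117) = -47 + (21 + 14 - 7*4)*(-117) = -47 + (21 + 14 - 28)*(-117) = -47 + 7*(-117) = -47 - 819 = -866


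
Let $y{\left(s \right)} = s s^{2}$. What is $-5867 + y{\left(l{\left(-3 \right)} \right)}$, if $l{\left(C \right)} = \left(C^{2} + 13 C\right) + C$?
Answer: $-41804$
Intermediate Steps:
$l{\left(C \right)} = C^{2} + 14 C$
$y{\left(s \right)} = s^{3}$
$-5867 + y{\left(l{\left(-3 \right)} \right)} = -5867 + \left(- 3 \left(14 - 3\right)\right)^{3} = -5867 + \left(\left(-3\right) 11\right)^{3} = -5867 + \left(-33\right)^{3} = -5867 - 35937 = -41804$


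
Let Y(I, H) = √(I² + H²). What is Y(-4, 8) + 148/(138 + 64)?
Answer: 74/101 + 4*√5 ≈ 9.6769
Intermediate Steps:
Y(I, H) = √(H² + I²)
Y(-4, 8) + 148/(138 + 64) = √(8² + (-4)²) + 148/(138 + 64) = √(64 + 16) + 148/202 = √80 + (1/202)*148 = 4*√5 + 74/101 = 74/101 + 4*√5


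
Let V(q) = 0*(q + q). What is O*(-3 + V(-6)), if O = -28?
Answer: 84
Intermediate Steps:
V(q) = 0 (V(q) = 0*(2*q) = 0)
O*(-3 + V(-6)) = -28*(-3 + 0) = -28*(-3) = 84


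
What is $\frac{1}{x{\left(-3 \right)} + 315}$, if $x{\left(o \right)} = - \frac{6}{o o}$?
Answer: $\frac{3}{943} \approx 0.0031813$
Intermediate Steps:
$x{\left(o \right)} = - \frac{6}{o^{2}}$
$\frac{1}{x{\left(-3 \right)} + 315} = \frac{1}{- \frac{6}{9} + 315} = \frac{1}{\left(-6\right) \frac{1}{9} + 315} = \frac{1}{- \frac{2}{3} + 315} = \frac{1}{\frac{943}{3}} = \frac{3}{943}$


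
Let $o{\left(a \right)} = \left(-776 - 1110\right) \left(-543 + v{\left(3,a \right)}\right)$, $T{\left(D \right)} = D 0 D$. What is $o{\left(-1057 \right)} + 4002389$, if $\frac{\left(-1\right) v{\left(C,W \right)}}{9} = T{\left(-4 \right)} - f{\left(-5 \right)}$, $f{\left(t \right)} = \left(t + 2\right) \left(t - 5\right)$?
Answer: $4517267$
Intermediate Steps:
$T{\left(D \right)} = 0$ ($T{\left(D \right)} = 0 D = 0$)
$f{\left(t \right)} = \left(-5 + t\right) \left(2 + t\right)$ ($f{\left(t \right)} = \left(2 + t\right) \left(-5 + t\right) = \left(-5 + t\right) \left(2 + t\right)$)
$v{\left(C,W \right)} = 270$ ($v{\left(C,W \right)} = - 9 \left(0 - \left(-10 + \left(-5\right)^{2} - -15\right)\right) = - 9 \left(0 - \left(-10 + 25 + 15\right)\right) = - 9 \left(0 - 30\right) = \left(-9\right) \left(-30\right) = 270$)
$o{\left(a \right)} = 514878$ ($o{\left(a \right)} = \left(-776 - 1110\right) \left(-543 + 270\right) = \left(-1886\right) \left(-273\right) = 514878$)
$o{\left(-1057 \right)} + 4002389 = 514878 + 4002389 = 4517267$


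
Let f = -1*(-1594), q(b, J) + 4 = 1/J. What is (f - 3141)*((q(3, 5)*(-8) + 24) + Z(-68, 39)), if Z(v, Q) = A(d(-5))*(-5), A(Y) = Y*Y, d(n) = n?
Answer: 546091/5 ≈ 1.0922e+5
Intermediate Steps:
q(b, J) = -4 + 1/J
f = 1594
A(Y) = Y²
Z(v, Q) = -125 (Z(v, Q) = (-5)²*(-5) = 25*(-5) = -125)
(f - 3141)*((q(3, 5)*(-8) + 24) + Z(-68, 39)) = (1594 - 3141)*(((-4 + 1/5)*(-8) + 24) - 125) = -1547*(((-4 + ⅕)*(-8) + 24) - 125) = -1547*((-19/5*(-8) + 24) - 125) = -1547*((152/5 + 24) - 125) = -1547*(272/5 - 125) = -1547*(-353/5) = 546091/5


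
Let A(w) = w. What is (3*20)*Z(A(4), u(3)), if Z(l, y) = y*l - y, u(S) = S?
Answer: 540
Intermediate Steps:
Z(l, y) = -y + l*y (Z(l, y) = l*y - y = -y + l*y)
(3*20)*Z(A(4), u(3)) = (3*20)*(3*(-1 + 4)) = 60*(3*3) = 60*9 = 540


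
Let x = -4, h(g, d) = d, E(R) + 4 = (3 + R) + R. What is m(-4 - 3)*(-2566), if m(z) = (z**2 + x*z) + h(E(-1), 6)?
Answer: -212978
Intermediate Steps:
E(R) = -1 + 2*R (E(R) = -4 + ((3 + R) + R) = -4 + (3 + 2*R) = -1 + 2*R)
m(z) = 6 + z**2 - 4*z (m(z) = (z**2 - 4*z) + 6 = 6 + z**2 - 4*z)
m(-4 - 3)*(-2566) = (6 + (-4 - 3)**2 - 4*(-4 - 3))*(-2566) = (6 + (-7)**2 - 4*(-7))*(-2566) = (6 + 49 + 28)*(-2566) = 83*(-2566) = -212978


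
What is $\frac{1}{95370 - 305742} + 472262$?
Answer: $\frac{99350701463}{210372} \approx 4.7226 \cdot 10^{5}$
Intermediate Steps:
$\frac{1}{95370 - 305742} + 472262 = \frac{1}{-210372} + 472262 = - \frac{1}{210372} + 472262 = \frac{99350701463}{210372}$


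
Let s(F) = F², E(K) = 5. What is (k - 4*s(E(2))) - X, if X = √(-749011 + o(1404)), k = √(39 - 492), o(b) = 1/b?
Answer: -100 + I*√453 - I*√41012846277/234 ≈ -100.0 - 844.17*I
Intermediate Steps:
k = I*√453 (k = √(-453) = I*√453 ≈ 21.284*I)
X = I*√41012846277/234 (X = √(-749011 + 1/1404) = √(-1051611443/1404) = I*√41012846277/234 ≈ 865.45*I)
(k - 4*s(E(2))) - X = (I*√453 - 4*5²) - I*√41012846277/234 = (I*√453 - 4*25) - I*√41012846277/234 = (I*√453 - 100) - I*√41012846277/234 = (-100 + I*√453) - I*√41012846277/234 = -100 + I*√453 - I*√41012846277/234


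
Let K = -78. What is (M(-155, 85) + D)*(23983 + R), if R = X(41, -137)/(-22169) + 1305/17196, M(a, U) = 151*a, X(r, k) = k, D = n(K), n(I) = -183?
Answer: -17971668804547411/31768177 ≈ -5.6571e+8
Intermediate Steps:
D = -183
R = 10428799/127072708 (R = -137/(-22169) + 1305/17196 = -137*(-1/22169) + 1305*(1/17196) = 137/22169 + 435/5732 = 10428799/127072708 ≈ 0.082070)
(M(-155, 85) + D)*(23983 + R) = (151*(-155) - 183)*(23983 + 10428799/127072708) = (-23405 - 183)*(3047595184763/127072708) = -23588*3047595184763/127072708 = -17971668804547411/31768177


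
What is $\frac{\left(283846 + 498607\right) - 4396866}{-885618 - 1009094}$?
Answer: $\frac{3614413}{1894712} \approx 1.9076$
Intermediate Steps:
$\frac{\left(283846 + 498607\right) - 4396866}{-885618 - 1009094} = \frac{782453 - 4396866}{-885618 - 1009094} = - \frac{3614413}{-885618 - 1009094} = - \frac{3614413}{-1894712} = \left(-3614413\right) \left(- \frac{1}{1894712}\right) = \frac{3614413}{1894712}$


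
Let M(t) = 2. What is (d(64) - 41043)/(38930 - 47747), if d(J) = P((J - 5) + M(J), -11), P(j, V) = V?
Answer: 41054/8817 ≈ 4.6562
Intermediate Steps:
d(J) = -11
(d(64) - 41043)/(38930 - 47747) = (-11 - 41043)/(38930 - 47747) = -41054/(-8817) = -41054*(-1/8817) = 41054/8817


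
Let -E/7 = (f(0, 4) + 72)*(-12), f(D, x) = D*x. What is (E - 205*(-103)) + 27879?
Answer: 55042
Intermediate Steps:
E = 6048 (E = -7*(0*4 + 72)*(-12) = -7*(0 + 72)*(-12) = -504*(-12) = -7*(-864) = 6048)
(E - 205*(-103)) + 27879 = (6048 - 205*(-103)) + 27879 = (6048 + 21115) + 27879 = 27163 + 27879 = 55042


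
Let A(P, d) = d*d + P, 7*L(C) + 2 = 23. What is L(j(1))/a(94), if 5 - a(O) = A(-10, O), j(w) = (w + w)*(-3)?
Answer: -3/8821 ≈ -0.00034010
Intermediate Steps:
j(w) = -6*w (j(w) = (2*w)*(-3) = -6*w)
L(C) = 3 (L(C) = -2/7 + (⅐)*23 = -2/7 + 23/7 = 3)
A(P, d) = P + d² (A(P, d) = d² + P = P + d²)
a(O) = 15 - O² (a(O) = 5 - (-10 + O²) = 5 + (10 - O²) = 15 - O²)
L(j(1))/a(94) = 3/(15 - 1*94²) = 3/(15 - 1*8836) = 3/(15 - 8836) = 3/(-8821) = 3*(-1/8821) = -3/8821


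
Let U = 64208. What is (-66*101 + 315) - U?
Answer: -70559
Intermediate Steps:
(-66*101 + 315) - U = (-66*101 + 315) - 1*64208 = (-6666 + 315) - 64208 = -6351 - 64208 = -70559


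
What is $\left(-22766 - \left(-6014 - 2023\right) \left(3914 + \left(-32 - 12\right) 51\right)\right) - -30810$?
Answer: $13429834$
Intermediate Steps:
$\left(-22766 - \left(-6014 - 2023\right) \left(3914 + \left(-32 - 12\right) 51\right)\right) - -30810 = \left(-22766 - - 8037 \left(3914 + \left(-32 - 12\right) 51\right)\right) + 30810 = \left(-22766 - - 8037 \left(3914 - 2244\right)\right) + 30810 = \left(-22766 - \left(-8037\right) 1670\right) + 30810 = \left(-22766 - -13421790\right) + 30810 = \left(-22766 + 13421790\right) + 30810 = 13399024 + 30810 = 13429834$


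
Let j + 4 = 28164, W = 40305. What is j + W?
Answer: 68465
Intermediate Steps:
j = 28160 (j = -4 + 28164 = 28160)
j + W = 28160 + 40305 = 68465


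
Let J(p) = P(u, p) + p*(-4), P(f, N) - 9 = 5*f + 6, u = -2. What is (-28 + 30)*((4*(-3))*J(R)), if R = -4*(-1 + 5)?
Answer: -1656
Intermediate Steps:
R = -16 (R = -4*4 = -16)
P(f, N) = 15 + 5*f (P(f, N) = 9 + (5*f + 6) = 9 + (6 + 5*f) = 15 + 5*f)
J(p) = 5 - 4*p (J(p) = (15 + 5*(-2)) + p*(-4) = (15 - 10) - 4*p = 5 - 4*p)
(-28 + 30)*((4*(-3))*J(R)) = (-28 + 30)*((4*(-3))*(5 - 4*(-16))) = 2*(-12*(5 + 64)) = 2*(-12*69) = 2*(-828) = -1656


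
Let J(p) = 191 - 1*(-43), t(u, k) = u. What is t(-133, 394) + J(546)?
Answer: 101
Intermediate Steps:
J(p) = 234 (J(p) = 191 + 43 = 234)
t(-133, 394) + J(546) = -133 + 234 = 101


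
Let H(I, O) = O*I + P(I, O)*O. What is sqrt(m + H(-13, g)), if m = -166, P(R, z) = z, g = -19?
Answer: sqrt(442) ≈ 21.024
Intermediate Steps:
H(I, O) = O**2 + I*O (H(I, O) = O*I + O*O = I*O + O**2 = O**2 + I*O)
sqrt(m + H(-13, g)) = sqrt(-166 - 19*(-13 - 19)) = sqrt(-166 - 19*(-32)) = sqrt(-166 + 608) = sqrt(442)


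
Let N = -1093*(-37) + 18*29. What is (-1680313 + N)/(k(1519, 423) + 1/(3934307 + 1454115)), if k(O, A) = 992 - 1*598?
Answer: -981501067300/235893141 ≈ -4160.8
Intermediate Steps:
k(O, A) = 394 (k(O, A) = 992 - 598 = 394)
N = 40963 (N = 40441 + 522 = 40963)
(-1680313 + N)/(k(1519, 423) + 1/(3934307 + 1454115)) = (-1680313 + 40963)/(394 + 1/(3934307 + 1454115)) = -1639350/(394 + 1/5388422) = -1639350/2123038269/5388422 = -1639350*5388422/2123038269 = -981501067300/235893141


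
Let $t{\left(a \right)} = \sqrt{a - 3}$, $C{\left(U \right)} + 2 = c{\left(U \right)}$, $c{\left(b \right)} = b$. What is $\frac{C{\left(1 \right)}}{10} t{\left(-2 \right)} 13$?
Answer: $- \frac{13 i \sqrt{5}}{10} \approx - 2.9069 i$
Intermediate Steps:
$C{\left(U \right)} = -2 + U$
$t{\left(a \right)} = \sqrt{-3 + a}$
$\frac{C{\left(1 \right)}}{10} t{\left(-2 \right)} 13 = \frac{-2 + 1}{10} \sqrt{-3 - 2} \cdot 13 = \left(-1\right) \frac{1}{10} \sqrt{-5} \cdot 13 = - \frac{i \sqrt{5}}{10} \cdot 13 = - \frac{13 i \sqrt{5}}{10}$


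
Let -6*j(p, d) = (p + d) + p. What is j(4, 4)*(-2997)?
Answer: 5994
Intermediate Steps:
j(p, d) = -p/3 - d/6 (j(p, d) = -((p + d) + p)/6 = -((d + p) + p)/6 = -(d + 2*p)/6 = -p/3 - d/6)
j(4, 4)*(-2997) = (-⅓*4 - ⅙*4)*(-2997) = (-4/3 - ⅔)*(-2997) = -2*(-2997) = 5994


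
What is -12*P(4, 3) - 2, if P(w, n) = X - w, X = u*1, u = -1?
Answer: 58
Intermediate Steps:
X = -1 (X = -1*1 = -1)
P(w, n) = -1 - w
-12*P(4, 3) - 2 = -12*(-1 - 1*4) - 2 = -12*(-1 - 4) - 2 = -12*(-5) - 2 = 60 - 2 = 58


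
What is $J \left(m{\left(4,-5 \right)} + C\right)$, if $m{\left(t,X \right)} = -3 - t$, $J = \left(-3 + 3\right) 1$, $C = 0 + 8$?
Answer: $0$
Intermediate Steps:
$C = 8$
$J = 0$ ($J = 0 \cdot 1 = 0$)
$J \left(m{\left(4,-5 \right)} + C\right) = 0 \left(\left(-3 - 4\right) + 8\right) = 0 \left(-7 + 8\right) = 0 \cdot 1 = 0$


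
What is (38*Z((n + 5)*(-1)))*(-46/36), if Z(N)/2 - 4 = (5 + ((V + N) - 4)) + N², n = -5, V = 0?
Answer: -4370/9 ≈ -485.56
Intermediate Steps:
Z(N) = 10 + 2*N + 2*N² (Z(N) = 8 + 2*((5 + ((0 + N) - 4)) + N²) = 8 + 2*((5 + (N - 4)) + N²) = 8 + 2*((5 + (-4 + N)) + N²) = 8 + 2*((1 + N) + N²) = 8 + 2*(1 + N + N²) = 8 + (2 + 2*N + 2*N²) = 10 + 2*N + 2*N²)
(38*Z((n + 5)*(-1)))*(-46/36) = (38*(10 + 2*((-5 + 5)*(-1)) + 2*((-5 + 5)*(-1))²))*(-46/36) = (38*(10 + 2*(0*(-1)) + 2*(0*(-1))²))*(-46*1/36) = (38*(10 + 2*0 + 2*0²))*(-23/18) = (38*(10 + 0 + 2*0))*(-23/18) = (38*(10 + 0 + 0))*(-23/18) = (38*10)*(-23/18) = 380*(-23/18) = -4370/9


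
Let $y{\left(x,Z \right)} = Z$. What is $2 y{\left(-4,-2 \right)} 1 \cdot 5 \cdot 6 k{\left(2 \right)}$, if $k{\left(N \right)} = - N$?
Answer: $240$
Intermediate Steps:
$2 y{\left(-4,-2 \right)} 1 \cdot 5 \cdot 6 k{\left(2 \right)} = 2 \left(-2\right) 1 \cdot 5 \cdot 6 \left(\left(-1\right) 2\right) = - 4 \cdot 5 \cdot 6 \left(-2\right) = \left(-4\right) 30 \left(-2\right) = \left(-120\right) \left(-2\right) = 240$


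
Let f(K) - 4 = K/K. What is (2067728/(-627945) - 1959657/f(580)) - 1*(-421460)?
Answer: 18540268999/627945 ≈ 29525.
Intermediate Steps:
f(K) = 5 (f(K) = 4 + K/K = 4 + 1 = 5)
(2067728/(-627945) - 1959657/f(580)) - 1*(-421460) = (2067728/(-627945) - 1959657/5) - 1*(-421460) = (2067728*(-1/627945) - 1959657*⅕) + 421460 = (-2067728/627945 - 1959657/5) + 421460 = -246113430701/627945 + 421460 = 18540268999/627945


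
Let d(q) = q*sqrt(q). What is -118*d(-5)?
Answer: 590*I*sqrt(5) ≈ 1319.3*I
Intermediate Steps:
d(q) = q**(3/2)
-118*d(-5) = -(-590)*I*sqrt(5) = 590*I*sqrt(5)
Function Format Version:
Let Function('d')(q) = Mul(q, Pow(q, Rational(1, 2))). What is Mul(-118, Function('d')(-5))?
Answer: Mul(590, I, Pow(5, Rational(1, 2))) ≈ Mul(1319.3, I)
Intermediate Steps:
Function('d')(q) = Pow(q, Rational(3, 2))
Mul(-118, Function('d')(-5)) = Mul(-118, Pow(-5, Rational(3, 2))) = Mul(-118, Mul(-5, I, Pow(5, Rational(1, 2)))) = Mul(590, I, Pow(5, Rational(1, 2)))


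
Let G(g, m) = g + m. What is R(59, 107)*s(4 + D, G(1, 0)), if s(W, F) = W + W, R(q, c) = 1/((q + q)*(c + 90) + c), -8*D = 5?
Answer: 27/93412 ≈ 0.00028904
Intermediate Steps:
D = -5/8 (D = -⅛*5 = -5/8 ≈ -0.62500)
R(q, c) = 1/(c + 2*q*(90 + c)) (R(q, c) = 1/((2*q)*(90 + c) + c) = 1/(2*q*(90 + c) + c) = 1/(c + 2*q*(90 + c)))
s(W, F) = 2*W
R(59, 107)*s(4 + D, G(1, 0)) = (2*(4 - 5/8))/(107 + 180*59 + 2*107*59) = (2*(27/8))/(107 + 10620 + 12626) = (27/4)/23353 = (1/23353)*(27/4) = 27/93412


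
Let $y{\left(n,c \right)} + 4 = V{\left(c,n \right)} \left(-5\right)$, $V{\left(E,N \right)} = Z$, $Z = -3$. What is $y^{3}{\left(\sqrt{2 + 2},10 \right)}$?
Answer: $1331$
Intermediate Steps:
$V{\left(E,N \right)} = -3$
$y{\left(n,c \right)} = 11$ ($y{\left(n,c \right)} = -4 - -15 = -4 + 15 = 11$)
$y^{3}{\left(\sqrt{2 + 2},10 \right)} = 11^{3} = 1331$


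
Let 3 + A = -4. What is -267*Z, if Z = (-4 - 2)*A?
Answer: -11214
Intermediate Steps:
A = -7 (A = -3 - 4 = -7)
Z = 42 (Z = (-4 - 2)*(-7) = -6*(-7) = 42)
-267*Z = -267*42 = -11214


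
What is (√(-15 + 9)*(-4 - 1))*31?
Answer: -155*I*√6 ≈ -379.67*I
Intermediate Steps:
(√(-15 + 9)*(-4 - 1))*31 = (√(-6)*(-5))*31 = ((I*√6)*(-5))*31 = -5*I*√6*31 = -155*I*√6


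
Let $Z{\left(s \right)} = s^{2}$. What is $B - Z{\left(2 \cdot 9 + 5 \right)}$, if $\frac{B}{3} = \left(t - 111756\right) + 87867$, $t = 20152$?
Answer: $-11740$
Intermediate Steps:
$B = -11211$ ($B = 3 \left(\left(20152 - 111756\right) + 87867\right) = 3 \left(-91604 + 87867\right) = 3 \left(-3737\right) = -11211$)
$B - Z{\left(2 \cdot 9 + 5 \right)} = -11211 - \left(2 \cdot 9 + 5\right)^{2} = -11211 - \left(18 + 5\right)^{2} = -11211 - 23^{2} = -11211 - 529 = -11740$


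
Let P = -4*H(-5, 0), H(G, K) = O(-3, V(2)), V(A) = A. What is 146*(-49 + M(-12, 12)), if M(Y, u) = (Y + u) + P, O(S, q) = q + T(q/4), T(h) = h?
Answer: -8614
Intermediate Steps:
O(S, q) = 5*q/4 (O(S, q) = q + q/4 = 5*q/4)
H(G, K) = 5/2 (H(G, K) = (5/4)*2 = 5/2)
P = -10 (P = -4*5/2 = -10)
M(Y, u) = -10 + Y + u (M(Y, u) = (Y + u) - 10 = -10 + Y + u)
146*(-49 + M(-12, 12)) = 146*(-49 + (-10 - 12 + 12)) = 146*(-49 - 10) = 146*(-59) = -8614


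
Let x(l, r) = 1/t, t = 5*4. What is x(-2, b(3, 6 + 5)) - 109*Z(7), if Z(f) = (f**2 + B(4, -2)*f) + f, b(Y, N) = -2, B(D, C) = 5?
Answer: -198379/20 ≈ -9919.0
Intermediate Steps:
t = 20
x(l, r) = 1/20
Z(f) = f**2 + 6*f (Z(f) = (f**2 + 5*f) + f = f**2 + 6*f)
x(-2, b(3, 6 + 5)) - 109*Z(7) = 1/20 - 763*(6 + 7) = 1/20 - 763*13 = 1/20 - 109*91 = 1/20 - 9919 = -198379/20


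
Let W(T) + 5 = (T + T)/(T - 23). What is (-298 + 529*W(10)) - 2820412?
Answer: -36714195/13 ≈ -2.8242e+6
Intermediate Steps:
W(T) = -5 + 2*T/(-23 + T) (W(T) = -5 + (T + T)/(T - 23) = -5 + (2*T)/(-23 + T) = -5 + 2*T/(-23 + T))
(-298 + 529*W(10)) - 2820412 = (-298 + 529*((115 - 3*10)/(-23 + 10))) - 2820412 = (-298 + 529*((115 - 30)/(-13))) - 2820412 = (-298 + 529*(-1/13*85)) - 2820412 = (-298 + 529*(-85/13)) - 2820412 = (-298 - 44965/13) - 2820412 = -48839/13 - 2820412 = -36714195/13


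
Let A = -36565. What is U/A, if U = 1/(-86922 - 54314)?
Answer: 1/5164294340 ≈ 1.9364e-10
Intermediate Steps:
U = -1/141236 (U = 1/(-141236) = -1/141236 ≈ -7.0804e-6)
U/A = -1/141236/(-36565) = -1/141236*(-1/36565) = 1/5164294340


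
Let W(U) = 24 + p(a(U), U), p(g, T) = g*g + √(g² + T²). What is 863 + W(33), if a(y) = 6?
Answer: 923 + 15*√5 ≈ 956.54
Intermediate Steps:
p(g, T) = g² + √(T² + g²)
W(U) = 60 + √(36 + U²) (W(U) = 24 + (6² + √(U² + 6²)) = 24 + (36 + √(U² + 36)) = 24 + (36 + √(36 + U²)) = 60 + √(36 + U²))
863 + W(33) = 863 + (60 + √(36 + 33²)) = 863 + (60 + √(36 + 1089)) = 863 + (60 + √1125) = 863 + (60 + 15*√5) = 923 + 15*√5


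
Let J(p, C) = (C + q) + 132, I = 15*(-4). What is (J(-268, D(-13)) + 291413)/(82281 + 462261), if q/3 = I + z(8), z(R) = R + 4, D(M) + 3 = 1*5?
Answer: 291403/544542 ≈ 0.53513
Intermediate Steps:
I = -60
D(M) = 2 (D(M) = -3 + 1*5 = -3 + 5 = 2)
z(R) = 4 + R
q = -144 (q = 3*(-60 + (4 + 8)) = 3*(-60 + 12) = 3*(-48) = -144)
J(p, C) = -12 + C (J(p, C) = (C - 144) + 132 = (-144 + C) + 132 = -12 + C)
(J(-268, D(-13)) + 291413)/(82281 + 462261) = ((-12 + 2) + 291413)/(82281 + 462261) = (-10 + 291413)/544542 = 291403*(1/544542) = 291403/544542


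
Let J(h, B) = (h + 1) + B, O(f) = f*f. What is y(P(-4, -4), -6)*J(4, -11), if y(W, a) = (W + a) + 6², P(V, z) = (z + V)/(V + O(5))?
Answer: -1244/7 ≈ -177.71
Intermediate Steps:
O(f) = f²
P(V, z) = (V + z)/(25 + V) (P(V, z) = (z + V)/(V + 5²) = (V + z)/(V + 25) = (V + z)/(25 + V))
y(W, a) = 36 + W + a (y(W, a) = (W + a) + 36 = 36 + W + a)
J(h, B) = 1 + B + h (J(h, B) = (1 + h) + B = 1 + B + h)
y(P(-4, -4), -6)*J(4, -11) = (36 + (-4 - 4)/(25 - 4) - 6)*(1 - 11 + 4) = (36 - 8/21 - 6)*(-6) = (622/21)*(-6) = -1244/7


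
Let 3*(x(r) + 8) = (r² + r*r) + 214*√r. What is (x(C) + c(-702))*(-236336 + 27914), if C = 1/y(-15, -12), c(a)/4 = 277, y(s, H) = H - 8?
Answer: -22926454737/100 - 7433718*I*√5/5 ≈ -2.2926e+8 - 3.3245e+6*I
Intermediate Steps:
y(s, H) = -8 + H
c(a) = 1108 (c(a) = 4*277 = 1108)
C = -1/20 (C = 1/(-8 - 12) = 1/(-20) = -1/20 ≈ -0.050000)
x(r) = -8 + 2*r²/3 + 214*√r/3 (x(r) = -8 + ((r² + r*r) + 214*√r)/3 = -8 + ((r² + r²) + 214*√r)/3 = -8 + (2*r² + 214*√r)/3 = -8 + (2*r²/3 + 214*√r/3) = -8 + 2*r²/3 + 214*√r/3)
(x(C) + c(-702))*(-236336 + 27914) = ((-8 + 2*(-1/20)²/3 + 214*√(-1/20)/3) + 1108)*(-236336 + 27914) = ((-8 + (⅔)*(1/400) + 214*(I*√5/10)/3) + 1108)*(-208422) = ((-8 + 1/600 + 107*I*√5/15) + 1108)*(-208422) = ((-4799/600 + 107*I*√5/15) + 1108)*(-208422) = (660001/600 + 107*I*√5/15)*(-208422) = -22926454737/100 - 7433718*I*√5/5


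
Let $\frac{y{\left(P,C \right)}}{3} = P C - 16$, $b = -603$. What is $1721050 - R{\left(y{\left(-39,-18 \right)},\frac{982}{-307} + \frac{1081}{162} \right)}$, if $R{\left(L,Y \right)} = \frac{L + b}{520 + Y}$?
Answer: $\frac{44806540183180}{26034463} \approx 1.721 \cdot 10^{6}$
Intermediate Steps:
$y{\left(P,C \right)} = -48 + 3 C P$ ($y{\left(P,C \right)} = 3 \left(P C - 16\right) = 3 \left(C P - 16\right) = 3 \left(-16 + C P\right) = -48 + 3 C P$)
$R{\left(L,Y \right)} = \frac{-603 + L}{520 + Y}$ ($R{\left(L,Y \right)} = \frac{L - 603}{520 + Y} = \frac{-603 + L}{520 + Y}$)
$1721050 - R{\left(y{\left(-39,-18 \right)},\frac{982}{-307} + \frac{1081}{162} \right)} = 1721050 - \frac{-603 - \left(48 + 54 \left(-39\right)\right)}{520 + \left(\frac{982}{-307} + \frac{1081}{162}\right)} = 1721050 - \frac{-603 + \left(-48 + 2106\right)}{520 + \left(982 \left(- \frac{1}{307}\right) + 1081 \cdot \frac{1}{162}\right)} = 1721050 - \frac{-603 + 2058}{520 + \left(- \frac{982}{307} + \frac{1081}{162}\right)} = 1721050 - \frac{1}{520 + \frac{172783}{49734}} \cdot 1455 = 1721050 - \frac{1}{\frac{26034463}{49734}} \cdot 1455 = 1721050 - \frac{49734}{26034463} \cdot 1455 = 1721050 - \frac{72362970}{26034463} = \frac{44806540183180}{26034463}$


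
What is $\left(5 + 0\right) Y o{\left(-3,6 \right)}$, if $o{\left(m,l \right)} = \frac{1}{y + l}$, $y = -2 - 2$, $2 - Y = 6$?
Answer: $-10$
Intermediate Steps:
$Y = -4$ ($Y = 2 - 6 = -4$)
$y = -4$
$o{\left(m,l \right)} = \frac{1}{-4 + l}$
$\left(5 + 0\right) Y o{\left(-3,6 \right)} = \frac{\left(5 + 0\right) \left(-4\right)}{-4 + 6} = \frac{5 \left(-4\right)}{2} = \left(-20\right) \frac{1}{2} = -10$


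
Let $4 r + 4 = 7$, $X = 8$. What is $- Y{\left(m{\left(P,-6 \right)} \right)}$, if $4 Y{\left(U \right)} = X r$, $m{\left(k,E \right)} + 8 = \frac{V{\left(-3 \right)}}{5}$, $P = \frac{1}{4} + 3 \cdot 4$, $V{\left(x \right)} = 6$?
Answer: $- \frac{3}{2} \approx -1.5$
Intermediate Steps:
$P = \frac{49}{4}$ ($P = \frac{1}{4} + 12 = \frac{49}{4} \approx 12.25$)
$r = \frac{3}{4}$ ($r = -1 + \frac{1}{4} \cdot 7 = -1 + \frac{7}{4} = \frac{3}{4} \approx 0.75$)
$m{\left(k,E \right)} = - \frac{34}{5}$ ($m{\left(k,E \right)} = -8 + \frac{6}{5} = - \frac{34}{5}$)
$Y{\left(U \right)} = \frac{3}{2}$ ($Y{\left(U \right)} = \frac{8 \cdot \frac{3}{4}}{4} = \frac{1}{4} \cdot 6 = \frac{3}{2}$)
$- Y{\left(m{\left(P,-6 \right)} \right)} = \left(-1\right) \frac{3}{2} = - \frac{3}{2}$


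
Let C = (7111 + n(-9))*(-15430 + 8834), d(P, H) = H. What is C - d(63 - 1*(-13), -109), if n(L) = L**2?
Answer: -47438323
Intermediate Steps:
C = -47438432 (C = (7111 + (-9)**2)*(-15430 + 8834) = (7111 + 81)*(-6596) = 7192*(-6596) = -47438432)
C - d(63 - 1*(-13), -109) = -47438432 - 1*(-109) = -47438432 + 109 = -47438323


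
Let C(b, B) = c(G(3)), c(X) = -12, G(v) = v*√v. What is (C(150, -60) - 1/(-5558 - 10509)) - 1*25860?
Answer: -415685423/16067 ≈ -25872.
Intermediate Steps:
G(v) = v^(3/2)
C(b, B) = -12
(C(150, -60) - 1/(-5558 - 10509)) - 1*25860 = (-12 - 1/(-5558 - 10509)) - 1*25860 = (-12 - 1/(-16067)) - 25860 = (-12 - 1*(-1/16067)) - 25860 = (-12 + 1/16067) - 25860 = -192803/16067 - 25860 = -415685423/16067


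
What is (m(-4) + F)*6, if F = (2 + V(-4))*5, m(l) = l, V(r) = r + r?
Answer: -204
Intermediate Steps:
V(r) = 2*r
F = -30 (F = (2 + 2*(-4))*5 = (2 - 8)*5 = -6*5 = -30)
(m(-4) + F)*6 = (-4 - 30)*6 = -34*6 = -204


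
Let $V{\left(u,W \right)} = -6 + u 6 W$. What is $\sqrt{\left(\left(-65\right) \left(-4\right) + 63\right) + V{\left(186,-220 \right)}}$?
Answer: $i \sqrt{245203} \approx 495.18 i$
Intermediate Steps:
$V{\left(u,W \right)} = -6 + 6 W u$
$\sqrt{\left(\left(-65\right) \left(-4\right) + 63\right) + V{\left(186,-220 \right)}} = \sqrt{\left(\left(-65\right) \left(-4\right) + 63\right) + \left(-6 + 6 \left(-220\right) 186\right)} = \sqrt{\left(260 + 63\right) - 245526} = \sqrt{323 - 245526} = \sqrt{-245203} = i \sqrt{245203}$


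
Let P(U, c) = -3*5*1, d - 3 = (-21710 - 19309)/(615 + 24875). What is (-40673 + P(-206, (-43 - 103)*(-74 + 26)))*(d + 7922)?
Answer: -4108821347464/12745 ≈ -3.2239e+8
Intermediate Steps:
d = 35451/25490 (d = 3 + (-21710 - 19309)/(615 + 24875) = 3 - 41019/25490 = 35451/25490 ≈ 1.3908)
P(U, c) = -15 (P(U, c) = -15*1 = -15)
(-40673 + P(-206, (-43 - 103)*(-74 + 26)))*(d + 7922) = (-40673 - 15)*(35451/25490 + 7922) = -40688*201967231/25490 = -4108821347464/12745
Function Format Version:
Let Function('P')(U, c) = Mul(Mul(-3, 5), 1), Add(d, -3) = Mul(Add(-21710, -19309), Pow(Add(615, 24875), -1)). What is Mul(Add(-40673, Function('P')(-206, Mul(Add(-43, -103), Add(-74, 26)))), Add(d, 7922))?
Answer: Rational(-4108821347464, 12745) ≈ -3.2239e+8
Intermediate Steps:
d = Rational(35451, 25490) (d = Add(3, Mul(Add(-21710, -19309), Pow(Add(615, 24875), -1))) = Add(3, Mul(-41019, Pow(25490, -1))) = Add(3, Mul(-41019, Rational(1, 25490))) = Add(3, Rational(-41019, 25490)) = Rational(35451, 25490) ≈ 1.3908)
Function('P')(U, c) = -15 (Function('P')(U, c) = Mul(-15, 1) = -15)
Mul(Add(-40673, Function('P')(-206, Mul(Add(-43, -103), Add(-74, 26)))), Add(d, 7922)) = Mul(Add(-40673, -15), Add(Rational(35451, 25490), 7922)) = Mul(-40688, Rational(201967231, 25490)) = Rational(-4108821347464, 12745)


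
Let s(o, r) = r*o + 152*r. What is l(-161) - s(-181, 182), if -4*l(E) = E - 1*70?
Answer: 21343/4 ≈ 5335.8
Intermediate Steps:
l(E) = 35/2 - E/4 (l(E) = -(E - 1*70)/4 = -(E - 70)/4 = -(-70 + E)/4 = 35/2 - E/4)
s(o, r) = 152*r + o*r (s(o, r) = o*r + 152*r = 152*r + o*r)
l(-161) - s(-181, 182) = (35/2 - ¼*(-161)) - 182*(152 - 181) = (35/2 + 161/4) - 182*(-29) = 231/4 - 1*(-5278) = 231/4 + 5278 = 21343/4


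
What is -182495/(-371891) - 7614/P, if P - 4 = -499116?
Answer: 46958511257/92807630396 ≈ 0.50598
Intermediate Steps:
P = -499112 (P = 4 - 499116 = -499112)
-182495/(-371891) - 7614/P = -182495/(-371891) - 7614/(-499112) = -182495*(-1/371891) - 7614*(-1/499112) = 182495/371891 + 3807/249556 = 46958511257/92807630396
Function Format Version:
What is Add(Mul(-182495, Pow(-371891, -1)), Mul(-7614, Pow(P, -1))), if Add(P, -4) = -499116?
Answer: Rational(46958511257, 92807630396) ≈ 0.50598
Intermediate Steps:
P = -499112 (P = Add(4, -499116) = -499112)
Add(Mul(-182495, Pow(-371891, -1)), Mul(-7614, Pow(P, -1))) = Add(Mul(-182495, Pow(-371891, -1)), Mul(-7614, Pow(-499112, -1))) = Add(Mul(-182495, Rational(-1, 371891)), Mul(-7614, Rational(-1, 499112))) = Add(Rational(182495, 371891), Rational(3807, 249556)) = Rational(46958511257, 92807630396)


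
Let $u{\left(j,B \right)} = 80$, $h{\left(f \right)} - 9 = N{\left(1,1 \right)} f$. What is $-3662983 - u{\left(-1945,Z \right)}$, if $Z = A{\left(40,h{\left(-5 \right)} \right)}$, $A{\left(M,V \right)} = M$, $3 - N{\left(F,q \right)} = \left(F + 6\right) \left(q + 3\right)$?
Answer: $-3663063$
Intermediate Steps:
$N{\left(F,q \right)} = 3 - \left(3 + q\right) \left(6 + F\right)$ ($N{\left(F,q \right)} = 3 - \left(F + 6\right) \left(q + 3\right) = 3 - \left(6 + F\right) \left(3 + q\right) = 3 - \left(3 + q\right) \left(6 + F\right)$)
$h{\left(f \right)} = 9 - 25 f$ ($h{\left(f \right)} = 9 + \left(-15 - 6 - 3 - 1 \cdot 1\right) f = 9 + \left(-15 - 6 - 3 - 1\right) f = 9 - 25 f$)
$Z = 40$
$-3662983 - u{\left(-1945,Z \right)} = -3662983 - 80 = -3663063$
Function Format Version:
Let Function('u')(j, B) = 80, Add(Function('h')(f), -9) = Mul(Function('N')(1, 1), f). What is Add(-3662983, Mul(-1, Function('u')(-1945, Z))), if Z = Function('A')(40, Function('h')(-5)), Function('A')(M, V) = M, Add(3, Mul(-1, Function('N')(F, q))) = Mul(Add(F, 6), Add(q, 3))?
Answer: -3663063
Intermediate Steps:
Function('N')(F, q) = Add(3, Mul(-1, Add(3, q), Add(6, F))) (Function('N')(F, q) = Add(3, Mul(-1, Mul(Add(F, 6), Add(q, 3)))) = Add(3, Mul(-1, Mul(Add(6, F), Add(3, q)))) = Add(3, Mul(-1, Mul(Add(3, q), Add(6, F)))) = Add(3, Mul(-1, Add(3, q), Add(6, F))))
Function('h')(f) = Add(9, Mul(-25, f)) (Function('h')(f) = Add(9, Mul(Add(-15, Mul(-6, 1), Mul(-3, 1), Mul(-1, 1, 1)), f)) = Add(9, Mul(Add(-15, -6, -3, -1), f)) = Add(9, Mul(-25, f)))
Z = 40
Add(-3662983, Mul(-1, Function('u')(-1945, Z))) = Add(-3662983, Mul(-1, 80)) = Add(-3662983, -80) = -3663063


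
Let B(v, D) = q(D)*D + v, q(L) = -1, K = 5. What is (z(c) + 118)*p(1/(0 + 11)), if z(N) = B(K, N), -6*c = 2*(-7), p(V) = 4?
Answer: 1448/3 ≈ 482.67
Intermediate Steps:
c = 7/3 (c = -(-7)/3 = -⅙*(-14) = 7/3 ≈ 2.3333)
B(v, D) = v - D (B(v, D) = -D + v = v - D)
z(N) = 5 - N
(z(c) + 118)*p(1/(0 + 11)) = ((5 - 1*7/3) + 118)*4 = ((5 - 7/3) + 118)*4 = (8/3 + 118)*4 = (362/3)*4 = 1448/3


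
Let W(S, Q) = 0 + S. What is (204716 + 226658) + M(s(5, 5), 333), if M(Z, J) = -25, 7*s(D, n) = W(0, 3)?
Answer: 431349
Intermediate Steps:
W(S, Q) = S
s(D, n) = 0 (s(D, n) = (⅐)*0 = 0)
(204716 + 226658) + M(s(5, 5), 333) = (204716 + 226658) - 25 = 431374 - 25 = 431349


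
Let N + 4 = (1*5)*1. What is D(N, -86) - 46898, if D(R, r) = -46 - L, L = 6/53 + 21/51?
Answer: -42297017/901 ≈ -46945.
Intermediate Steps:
N = 1 (N = -4 + (1*5)*1 = -4 + 5*1 = -4 + 5 = 1)
L = 473/901 (L = 6*(1/53) + 21*(1/51) = 6/53 + 7/17 = 473/901 ≈ 0.52497)
D(R, r) = -41919/901 (D(R, r) = -46 - 1*473/901 = -46 - 473/901 = -41919/901)
D(N, -86) - 46898 = -41919/901 - 46898 = -42297017/901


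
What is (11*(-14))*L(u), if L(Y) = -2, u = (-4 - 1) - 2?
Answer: 308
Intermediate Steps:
u = -7 (u = -5 - 2 = -7)
(11*(-14))*L(u) = (11*(-14))*(-2) = -154*(-2) = 308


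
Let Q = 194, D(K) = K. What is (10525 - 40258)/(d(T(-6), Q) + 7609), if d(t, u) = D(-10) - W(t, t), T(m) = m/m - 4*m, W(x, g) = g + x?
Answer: -29733/7549 ≈ -3.9387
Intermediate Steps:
T(m) = 1 - 4*m
d(t, u) = -10 - 2*t (d(t, u) = -10 - (t + t) = -10 - 2*t)
(10525 - 40258)/(d(T(-6), Q) + 7609) = (10525 - 40258)/((-10 - 2*(1 - 4*(-6))) + 7609) = -29733/((-10 - 2*(1 + 24)) + 7609) = -29733/((-10 - 2*25) + 7609) = -29733/((-10 - 50) + 7609) = -29733/(-60 + 7609) = -29733/7549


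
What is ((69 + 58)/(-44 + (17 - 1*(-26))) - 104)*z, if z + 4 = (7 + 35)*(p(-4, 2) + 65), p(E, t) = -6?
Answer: -571494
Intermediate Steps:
z = 2474 (z = -4 + (7 + 35)*(-6 + 65) = -4 + 42*59 = -4 + 2478 = 2474)
((69 + 58)/(-44 + (17 - 1*(-26))) - 104)*z = ((69 + 58)/(-44 + (17 - 1*(-26))) - 104)*2474 = (127/(-44 + (17 + 26)) - 104)*2474 = (127/(-44 + 43) - 104)*2474 = (127/(-1) - 104)*2474 = (127*(-1) - 104)*2474 = (-127 - 104)*2474 = -231*2474 = -571494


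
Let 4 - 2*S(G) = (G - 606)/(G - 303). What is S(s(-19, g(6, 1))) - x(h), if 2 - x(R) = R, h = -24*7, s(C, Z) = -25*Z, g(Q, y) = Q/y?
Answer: -25494/151 ≈ -168.83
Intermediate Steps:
S(G) = 2 - (-606 + G)/(2*(-303 + G)) (S(G) = 2 - (G - 606)/(2*(G - 303)) = 2 - (-606 + G)/(2*(-303 + G)))
h = -168
x(R) = 2 - R
S(s(-19, g(6, 1))) - x(h) = 3*(-202 - 150/1)/(2*(-303 - 150/1)) - (2 - 1*(-168)) = 3*(-202 - 150)/(2*(-303 - 150)) - (2 + 168) = 3*(-202 - 25*6)/(2*(-303 - 25*6)) - 1*170 = 3*(-202 - 150)/(2*(-303 - 150)) - 170 = (3/2)*(-352)/(-453) - 170 = (3/2)*(-1/453)*(-352) - 170 = 176/151 - 170 = -25494/151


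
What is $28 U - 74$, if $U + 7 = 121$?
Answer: $3118$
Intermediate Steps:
$U = 114$ ($U = -7 + 121 = 114$)
$28 U - 74 = 28 \cdot 114 - 74 = 3192 - 74 = 3118$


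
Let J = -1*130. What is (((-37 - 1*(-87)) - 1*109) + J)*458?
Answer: -86562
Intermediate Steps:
J = -130
(((-37 - 1*(-87)) - 1*109) + J)*458 = (((-37 - 1*(-87)) - 1*109) - 130)*458 = (((-37 + 87) - 109) - 130)*458 = ((50 - 109) - 130)*458 = (-59 - 130)*458 = -189*458 = -86562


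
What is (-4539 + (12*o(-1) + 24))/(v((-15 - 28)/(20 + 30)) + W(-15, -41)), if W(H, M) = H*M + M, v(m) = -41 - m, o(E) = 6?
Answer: -222150/26693 ≈ -8.3224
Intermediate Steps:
W(H, M) = M + H*M
(-4539 + (12*o(-1) + 24))/(v((-15 - 28)/(20 + 30)) + W(-15, -41)) = (-4539 + (12*6 + 24))/((-41 - (-15 - 28)/(20 + 30)) - 41*(1 - 15)) = (-4539 + (72 + 24))/((-41 - (-43)/50) - 41*(-14)) = (-4539 + 96)/((-41 - (-43)/50) + 574) = -4443/((-41 - 1*(-43/50)) + 574) = -4443/((-41 + 43/50) + 574) = -4443/(-2007/50 + 574) = -4443/26693/50 = -4443*50/26693 = -222150/26693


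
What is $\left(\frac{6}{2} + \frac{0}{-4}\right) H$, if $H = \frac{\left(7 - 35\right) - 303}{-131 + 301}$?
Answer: $- \frac{993}{170} \approx -5.8412$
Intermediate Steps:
$H = - \frac{331}{170}$ ($H = \frac{\left(7 - 35\right) - 303}{170} = \left(-28 - 303\right) \frac{1}{170} = \left(-331\right) \frac{1}{170} = - \frac{331}{170} \approx -1.9471$)
$\left(\frac{6}{2} + \frac{0}{-4}\right) H = \left(\frac{6}{2} + \frac{0}{-4}\right) \left(- \frac{331}{170}\right) = \left(6 \cdot \frac{1}{2} + 0 \left(- \frac{1}{4}\right)\right) \left(- \frac{331}{170}\right) = \left(3 + 0\right) \left(- \frac{331}{170}\right) = 3 \left(- \frac{331}{170}\right) = - \frac{993}{170}$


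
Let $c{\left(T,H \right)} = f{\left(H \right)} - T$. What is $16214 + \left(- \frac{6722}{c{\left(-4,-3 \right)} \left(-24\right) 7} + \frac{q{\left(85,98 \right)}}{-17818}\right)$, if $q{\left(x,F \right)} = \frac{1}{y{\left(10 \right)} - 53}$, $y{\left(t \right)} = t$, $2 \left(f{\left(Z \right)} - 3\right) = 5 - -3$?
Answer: $\frac{5740595854901}{353972388} \approx 16218.0$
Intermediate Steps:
$f{\left(Z \right)} = 7$ ($f{\left(Z \right)} = 3 + \frac{5 - -3}{2} = 3 + \frac{5 + 3}{2} = 3 + \frac{1}{2} \cdot 8 = 3 + 4 = 7$)
$q{\left(x,F \right)} = - \frac{1}{43}$ ($q{\left(x,F \right)} = \frac{1}{10 - 53} = \frac{1}{-43} = - \frac{1}{43}$)
$c{\left(T,H \right)} = 7 - T$
$16214 + \left(- \frac{6722}{c{\left(-4,-3 \right)} \left(-24\right) 7} + \frac{q{\left(85,98 \right)}}{-17818}\right) = 16214 - \left(- \frac{1}{766174} + 6722 \left(- \frac{1}{168 \left(7 - -4\right)}\right)\right) = 16214 - \left(- \frac{1}{766174} + \frac{6722}{\left(7 + 4\right) \left(-24\right) 7}\right) = 16214 - \left(- \frac{1}{766174} + \frac{6722}{11 \left(-24\right) 7}\right) = 16214 - \left(- \frac{1}{766174} + \frac{6722}{\left(-264\right) 7}\right) = 16214 - \left(- \frac{1}{766174} + \frac{6722}{-1848}\right) = 16214 + \left(\left(-6722\right) \left(- \frac{1}{1848}\right) + \frac{1}{766174}\right) = 16214 + \left(\frac{3361}{924} + \frac{1}{766174}\right) = 16214 + \frac{1287555869}{353972388} = \frac{5740595854901}{353972388}$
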